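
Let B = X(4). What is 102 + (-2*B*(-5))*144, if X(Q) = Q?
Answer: 5862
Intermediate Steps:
B = 4
102 + (-2*B*(-5))*144 = 102 + (-2*4*(-5))*144 = 102 - 8*(-5)*144 = 102 + 40*144 = 102 + 5760 = 5862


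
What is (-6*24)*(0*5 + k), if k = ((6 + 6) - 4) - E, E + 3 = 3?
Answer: -1152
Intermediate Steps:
E = 0 (E = -3 + 3 = 0)
k = 8 (k = ((6 + 6) - 4) - 1*0 = (12 - 4) + 0 = 8 + 0 = 8)
(-6*24)*(0*5 + k) = (-6*24)*(0*5 + 8) = -144*(0 + 8) = -144*8 = -1152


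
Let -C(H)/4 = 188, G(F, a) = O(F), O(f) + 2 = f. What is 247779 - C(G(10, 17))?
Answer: 248531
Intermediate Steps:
O(f) = -2 + f
G(F, a) = -2 + F
C(H) = -752 (C(H) = -4*188 = -752)
247779 - C(G(10, 17)) = 247779 - 1*(-752) = 247779 + 752 = 248531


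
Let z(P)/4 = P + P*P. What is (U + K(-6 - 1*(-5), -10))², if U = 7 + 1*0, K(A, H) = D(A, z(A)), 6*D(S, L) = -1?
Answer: 1681/36 ≈ 46.694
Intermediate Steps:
z(P) = 4*P + 4*P² (z(P) = 4*(P + P*P) = 4*(P + P²) = 4*P + 4*P²)
D(S, L) = -⅙ (D(S, L) = (⅙)*(-1) = -⅙)
K(A, H) = -⅙
U = 7 (U = 7 + 0 = 7)
(U + K(-6 - 1*(-5), -10))² = (7 - ⅙)² = (41/6)² = 1681/36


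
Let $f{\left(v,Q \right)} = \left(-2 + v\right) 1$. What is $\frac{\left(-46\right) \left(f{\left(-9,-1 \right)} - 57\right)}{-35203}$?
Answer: $- \frac{3128}{35203} \approx -0.088856$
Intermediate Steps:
$f{\left(v,Q \right)} = -2 + v$
$\frac{\left(-46\right) \left(f{\left(-9,-1 \right)} - 57\right)}{-35203} = \frac{\left(-46\right) \left(\left(-2 - 9\right) - 57\right)}{-35203} = - 46 \left(-11 - 57\right) \left(- \frac{1}{35203}\right) = \left(-46\right) \left(-68\right) \left(- \frac{1}{35203}\right) = 3128 \left(- \frac{1}{35203}\right) = - \frac{3128}{35203}$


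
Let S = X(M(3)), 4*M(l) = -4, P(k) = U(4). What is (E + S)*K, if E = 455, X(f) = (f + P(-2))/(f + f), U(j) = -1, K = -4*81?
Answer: -147744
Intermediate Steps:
K = -324
P(k) = -1
M(l) = -1 (M(l) = (1/4)*(-4) = -1)
X(f) = (-1 + f)/(2*f) (X(f) = (f - 1)/(f + f) = (-1 + f)/((2*f)) = (-1 + f)*(1/(2*f)) = (-1 + f)/(2*f))
S = 1 (S = (1/2)*(-1 - 1)/(-1) = (1/2)*(-1)*(-2) = 1)
(E + S)*K = (455 + 1)*(-324) = 456*(-324) = -147744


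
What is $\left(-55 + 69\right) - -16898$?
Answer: $16912$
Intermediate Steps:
$\left(-55 + 69\right) - -16898 = 14 + 16898 = 16912$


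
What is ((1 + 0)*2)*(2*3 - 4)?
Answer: 4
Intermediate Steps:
((1 + 0)*2)*(2*3 - 4) = (1*2)*(6 - 4) = 2*2 = 4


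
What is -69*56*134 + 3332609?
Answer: 2814833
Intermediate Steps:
-69*56*134 + 3332609 = -3864*134 + 3332609 = -517776 + 3332609 = 2814833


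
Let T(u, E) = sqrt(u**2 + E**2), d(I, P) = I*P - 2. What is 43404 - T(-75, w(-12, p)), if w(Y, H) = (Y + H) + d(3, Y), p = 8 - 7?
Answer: 43404 - sqrt(8026) ≈ 43314.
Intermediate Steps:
d(I, P) = -2 + I*P
p = 1
w(Y, H) = -2 + H + 4*Y (w(Y, H) = (Y + H) + (-2 + 3*Y) = (H + Y) + (-2 + 3*Y) = -2 + H + 4*Y)
T(u, E) = sqrt(E**2 + u**2)
43404 - T(-75, w(-12, p)) = 43404 - sqrt((-2 + 1 + 4*(-12))**2 + (-75)**2) = 43404 - sqrt((-2 + 1 - 48)**2 + 5625) = 43404 - sqrt((-49)**2 + 5625) = 43404 - sqrt(2401 + 5625) = 43404 - sqrt(8026)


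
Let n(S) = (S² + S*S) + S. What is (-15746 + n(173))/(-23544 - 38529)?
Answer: -44285/62073 ≈ -0.71343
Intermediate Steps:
n(S) = S + 2*S² (n(S) = (S² + S²) + S = 2*S² + S = S + 2*S²)
(-15746 + n(173))/(-23544 - 38529) = (-15746 + 173*(1 + 2*173))/(-23544 - 38529) = (-15746 + 173*(1 + 346))/(-62073) = (-15746 + 173*347)*(-1/62073) = (-15746 + 60031)*(-1/62073) = 44285*(-1/62073) = -44285/62073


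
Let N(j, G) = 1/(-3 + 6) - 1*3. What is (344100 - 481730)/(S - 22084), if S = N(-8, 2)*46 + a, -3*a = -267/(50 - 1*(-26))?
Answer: 31379640/5062853 ≈ 6.1980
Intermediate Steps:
N(j, G) = -8/3 (N(j, G) = 1/3 - 3 = ⅓ - 3 = -8/3)
a = 89/76 (a = -(-89)/(50 - 1*(-26)) = -(-89)/(50 + 26) = -(-89)/76 = -⅓*(-267/76) = 89/76 ≈ 1.1711)
S = -27701/228 (S = -8/3*46 + 89/76 = -368/3 + 89/76 = -27701/228 ≈ -121.50)
(344100 - 481730)/(S - 22084) = (344100 - 481730)/(-27701/228 - 22084) = -137630/(-5062853/228) = -137630*(-228/5062853) = 31379640/5062853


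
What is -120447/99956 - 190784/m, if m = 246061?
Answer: -48707314771/24595273316 ≈ -1.9804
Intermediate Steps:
-120447/99956 - 190784/m = -120447/99956 - 190784/246061 = -48707314771/24595273316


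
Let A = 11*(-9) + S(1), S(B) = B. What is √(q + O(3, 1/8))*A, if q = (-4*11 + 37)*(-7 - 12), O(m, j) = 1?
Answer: -98*√134 ≈ -1134.4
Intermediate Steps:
q = 133 (q = (-44 + 37)*(-19) = -7*(-19) = 133)
A = -98 (A = 11*(-9) + 1 = -99 + 1 = -98)
√(q + O(3, 1/8))*A = √(133 + 1)*(-98) = √134*(-98) = -98*√134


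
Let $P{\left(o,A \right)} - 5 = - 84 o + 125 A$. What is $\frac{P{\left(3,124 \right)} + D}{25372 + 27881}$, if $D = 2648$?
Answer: $\frac{1989}{5917} \approx 0.33615$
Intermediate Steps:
$P{\left(o,A \right)} = 5 - 84 o + 125 A$ ($P{\left(o,A \right)} = 5 + \left(- 84 o + 125 A\right) = 5 - 84 o + 125 A$)
$\frac{P{\left(3,124 \right)} + D}{25372 + 27881} = \frac{\left(5 - 252 + 125 \cdot 124\right) + 2648}{25372 + 27881} = \frac{\left(5 - 252 + 15500\right) + 2648}{53253} = \left(15253 + 2648\right) \frac{1}{53253} = 17901 \cdot \frac{1}{53253} = \frac{1989}{5917}$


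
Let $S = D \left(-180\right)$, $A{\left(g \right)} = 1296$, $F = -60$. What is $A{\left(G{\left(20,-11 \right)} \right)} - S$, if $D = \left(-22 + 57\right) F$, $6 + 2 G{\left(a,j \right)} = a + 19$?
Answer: $-376704$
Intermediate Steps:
$G{\left(a,j \right)} = \frac{13}{2} + \frac{a}{2}$ ($G{\left(a,j \right)} = -3 + \frac{a + 19}{2} = -3 + \frac{19 + a}{2} = -3 + \left(\frac{19}{2} + \frac{a}{2}\right) = \frac{13}{2} + \frac{a}{2}$)
$D = -2100$ ($D = \left(-22 + 57\right) \left(-60\right) = 35 \left(-60\right) = -2100$)
$S = 378000$ ($S = \left(-2100\right) \left(-180\right) = 378000$)
$A{\left(G{\left(20,-11 \right)} \right)} - S = 1296 - 378000 = -376704$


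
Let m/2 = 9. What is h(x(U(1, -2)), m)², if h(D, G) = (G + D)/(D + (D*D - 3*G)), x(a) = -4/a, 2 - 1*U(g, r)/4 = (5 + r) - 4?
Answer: 25281/238144 ≈ 0.10616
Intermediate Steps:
m = 18 (m = 2*9 = 18)
U(g, r) = 4 - 4*r (U(g, r) = 8 - 4*((5 + r) - 4) = 8 - 4*(1 + r) = 8 + (-4 - 4*r) = 4 - 4*r)
h(D, G) = (D + G)/(D + D² - 3*G) (h(D, G) = (D + G)/(D + (D² - 3*G)) = (D + G)/(D + D² - 3*G))
h(x(U(1, -2)), m)² = ((-4/(4 - 4*(-2)) + 18)/(-4/(4 - 4*(-2)) + (-4/(4 - 4*(-2)))² - 3*18))² = ((-4/(4 + 8) + 18)/(-4/(4 + 8) + (-4/(4 + 8))² - 54))² = ((-4/12 + 18)/(-4/12 + (-4/12)² - 54))² = ((-4*1/12 + 18)/(-4*1/12 + (-4*1/12)² - 54))² = ((-⅓ + 18)/(-⅓ + (-⅓)² - 54))² = ((53/3)/(-⅓ + ⅑ - 54))² = ((53/3)/(-488/9))² = (-9/488*53/3)² = (-159/488)² = 25281/238144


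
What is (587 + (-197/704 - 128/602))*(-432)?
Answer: -3355648965/13244 ≈ -2.5337e+5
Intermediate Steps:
(587 + (-197/704 - 128/602))*(-432) = (587 + (-197*1/704 - 128*1/602))*(-432) = (587 + (-197/704 - 64/301))*(-432) = (587 - 104353/211904)*(-432) = (124283295/211904)*(-432) = -3355648965/13244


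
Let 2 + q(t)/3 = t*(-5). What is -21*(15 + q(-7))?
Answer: -2394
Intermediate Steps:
q(t) = -6 - 15*t (q(t) = -6 + 3*(t*(-5)) = -6 + 3*(-5*t) = -6 - 15*t)
-21*(15 + q(-7)) = -21*(15 + (-6 - 15*(-7))) = -21*(15 + (-6 + 105)) = -21*(15 + 99) = -21*114 = -2394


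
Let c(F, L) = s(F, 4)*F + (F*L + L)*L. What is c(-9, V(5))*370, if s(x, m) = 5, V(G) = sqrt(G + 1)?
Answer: -34410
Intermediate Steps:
V(G) = sqrt(1 + G)
c(F, L) = 5*F + L*(L + F*L) (c(F, L) = 5*F + (F*L + L)*L = 5*F + (L + F*L)*L = 5*F + L*(L + F*L))
c(-9, V(5))*370 = ((sqrt(1 + 5))**2 + 5*(-9) - 9*(sqrt(1 + 5))**2)*370 = ((sqrt(6))**2 - 45 - 9*(sqrt(6))**2)*370 = (6 - 45 - 9*6)*370 = (6 - 45 - 54)*370 = -93*370 = -34410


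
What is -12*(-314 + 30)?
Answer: 3408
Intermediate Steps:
-12*(-314 + 30) = -12*(-284) = 3408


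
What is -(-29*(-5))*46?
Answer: -6670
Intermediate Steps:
-(-29*(-5))*46 = -145*46 = -1*6670 = -6670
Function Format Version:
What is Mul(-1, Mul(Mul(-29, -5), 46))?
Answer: -6670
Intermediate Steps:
Mul(-1, Mul(Mul(-29, -5), 46)) = Mul(-1, Mul(145, 46)) = Mul(-1, 6670) = -6670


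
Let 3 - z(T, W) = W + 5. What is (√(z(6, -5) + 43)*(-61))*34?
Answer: -2074*√46 ≈ -14067.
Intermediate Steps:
z(T, W) = -2 - W (z(T, W) = 3 - (W + 5) = 3 - (5 + W) = 3 + (-5 - W) = -2 - W)
(√(z(6, -5) + 43)*(-61))*34 = (√((-2 - 1*(-5)) + 43)*(-61))*34 = (√((-2 + 5) + 43)*(-61))*34 = (√(3 + 43)*(-61))*34 = (√46*(-61))*34 = -61*√46*34 = -2074*√46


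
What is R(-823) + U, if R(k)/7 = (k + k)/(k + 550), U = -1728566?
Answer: -67412428/39 ≈ -1.7285e+6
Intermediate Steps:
R(k) = 14*k/(550 + k) (R(k) = 7*((k + k)/(k + 550)) = 7*((2*k)/(550 + k)) = 7*(2*k/(550 + k)) = 14*k/(550 + k))
R(-823) + U = 14*(-823)/(550 - 823) - 1728566 = 14*(-823)/(-273) - 1728566 = 14*(-823)*(-1/273) - 1728566 = 1646/39 - 1728566 = -67412428/39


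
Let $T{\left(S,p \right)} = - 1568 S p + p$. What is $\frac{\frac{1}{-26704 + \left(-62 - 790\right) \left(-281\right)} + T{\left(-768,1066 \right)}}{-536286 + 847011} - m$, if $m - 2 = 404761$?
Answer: $- \frac{8826409167554033}{22031231100} \approx -4.0063 \cdot 10^{5}$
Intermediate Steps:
$T{\left(S,p \right)} = p - 1568 S p$ ($T{\left(S,p \right)} = - 1568 S p + p = p - 1568 S p$)
$m = 404763$ ($m = 2 + 404761 = 404763$)
$\frac{\frac{1}{-26704 + \left(-62 - 790\right) \left(-281\right)} + T{\left(-768,1066 \right)}}{-536286 + 847011} - m = \frac{\frac{1}{-26704 + \left(-62 - 790\right) \left(-281\right)} + 1066 \left(1 - -1204224\right)}{-536286 + 847011} - 404763 = \frac{\frac{1}{-26704 - -239412} + 1066 \left(1 + 1204224\right)}{310725} - 404763 = \left(\frac{1}{-26704 + 239412} + 1066 \cdot 1204225\right) \frac{1}{310725} - 404763 = \left(\frac{1}{212708} + 1283703850\right) \frac{1}{310725} - 404763 = \frac{273054078525801}{212708} \cdot \frac{1}{310725} - 404763 = \frac{91018026175267}{22031231100} - 404763 = - \frac{8826409167554033}{22031231100}$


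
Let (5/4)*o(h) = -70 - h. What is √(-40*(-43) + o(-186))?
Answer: 2*√11330/5 ≈ 42.577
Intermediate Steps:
o(h) = -56 - 4*h/5 (o(h) = 4*(-70 - h)/5 = -56 - 4*h/5)
√(-40*(-43) + o(-186)) = √(-40*(-43) + (-56 - ⅘*(-186))) = √(1720 + (-56 + 744/5)) = √(1720 + 464/5) = √(9064/5) = 2*√11330/5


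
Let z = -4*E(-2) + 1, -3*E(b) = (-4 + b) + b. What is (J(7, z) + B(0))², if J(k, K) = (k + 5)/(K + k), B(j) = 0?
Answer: 81/4 ≈ 20.250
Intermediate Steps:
E(b) = 4/3 - 2*b/3 (E(b) = -((-4 + b) + b)/3 = -(-4 + 2*b)/3 = 4/3 - 2*b/3)
z = -29/3 (z = -4*(4/3 - ⅔*(-2)) + 1 = -4*(4/3 + 4/3) + 1 = -4*8/3 + 1 = -32/3 + 1 = -29/3 ≈ -9.6667)
J(k, K) = (5 + k)/(K + k)
(J(7, z) + B(0))² = ((5 + 7)/(-29/3 + 7) + 0)² = (12/(-8/3) + 0)² = (-3/8*12 + 0)² = (-9/2 + 0)² = (-9/2)² = 81/4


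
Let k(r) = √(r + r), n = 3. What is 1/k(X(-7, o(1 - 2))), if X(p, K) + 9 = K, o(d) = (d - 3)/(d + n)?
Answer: -I*√22/22 ≈ -0.2132*I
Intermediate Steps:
o(d) = (-3 + d)/(3 + d) (o(d) = (d - 3)/(d + 3) = (-3 + d)/(3 + d))
X(p, K) = -9 + K
k(r) = √2*√r (k(r) = √(2*r) = √2*√r)
1/k(X(-7, o(1 - 2))) = 1/(√2*√(-9 + (-3 + (1 - 2))/(3 + (1 - 2)))) = 1/(√2*√(-9 + (-3 - 1)/(3 - 1))) = 1/(√2*√(-9 - 4/2)) = 1/(√2*√(-9 + (½)*(-4))) = 1/(√2*√(-9 - 2)) = 1/(√2*√(-11)) = 1/(√2*(I*√11)) = 1/(I*√22) = -I*√22/22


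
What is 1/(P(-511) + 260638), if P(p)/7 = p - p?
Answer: 1/260638 ≈ 3.8367e-6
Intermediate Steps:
P(p) = 0 (P(p) = 7*(p - p) = 7*0 = 0)
1/(P(-511) + 260638) = 1/(0 + 260638) = 1/260638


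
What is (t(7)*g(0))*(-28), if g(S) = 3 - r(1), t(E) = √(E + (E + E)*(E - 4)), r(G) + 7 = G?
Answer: -1764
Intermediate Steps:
r(G) = -7 + G
t(E) = √(E + 2*E*(-4 + E)) (t(E) = √(E + (2*E)*(-4 + E)) = √(E + 2*E*(-4 + E)))
g(S) = 9 (g(S) = 3 - (-7 + 1) = 3 - 1*(-6) = 3 + 6 = 9)
(t(7)*g(0))*(-28) = (√(7*(-7 + 2*7))*9)*(-28) = (√(7*(-7 + 14))*9)*(-28) = (√(7*7)*9)*(-28) = (√49*9)*(-28) = (7*9)*(-28) = 63*(-28) = -1764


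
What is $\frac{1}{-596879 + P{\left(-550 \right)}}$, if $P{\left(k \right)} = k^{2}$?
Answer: $- \frac{1}{294379} \approx -3.397 \cdot 10^{-6}$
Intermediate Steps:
$\frac{1}{-596879 + P{\left(-550 \right)}} = \frac{1}{-596879 + \left(-550\right)^{2}} = \frac{1}{-596879 + 302500} = \frac{1}{-294379} = - \frac{1}{294379}$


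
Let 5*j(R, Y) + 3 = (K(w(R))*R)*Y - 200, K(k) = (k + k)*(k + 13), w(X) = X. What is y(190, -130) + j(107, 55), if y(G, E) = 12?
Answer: 151126657/5 ≈ 3.0225e+7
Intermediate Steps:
K(k) = 2*k*(13 + k) (K(k) = (2*k)*(13 + k) = 2*k*(13 + k))
j(R, Y) = -203/5 + 2*Y*R²*(13 + R)/5 (j(R, Y) = -⅗ + (((2*R*(13 + R))*R)*Y - 200)/5 = -⅗ + ((2*R²*(13 + R))*Y - 200)/5 = -⅗ + (2*Y*R²*(13 + R) - 200)/5 = -⅗ + (-200 + 2*Y*R²*(13 + R))/5 = -⅗ + (-40 + 2*Y*R²*(13 + R)/5) = -203/5 + 2*Y*R²*(13 + R)/5)
y(190, -130) + j(107, 55) = 12 + (-203/5 + (⅖)*55*107²*(13 + 107)) = 12 + (-203/5 + (⅖)*55*11449*120) = 12 + (-203/5 + 30225360) = 12 + 151126597/5 = 151126657/5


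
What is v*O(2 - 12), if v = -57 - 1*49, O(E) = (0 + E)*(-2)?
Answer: -2120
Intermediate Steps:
O(E) = -2*E (O(E) = E*(-2) = -2*E)
v = -106 (v = -57 - 49 = -106)
v*O(2 - 12) = -(-212)*(2 - 12) = -(-212)*(-10) = -106*20 = -2120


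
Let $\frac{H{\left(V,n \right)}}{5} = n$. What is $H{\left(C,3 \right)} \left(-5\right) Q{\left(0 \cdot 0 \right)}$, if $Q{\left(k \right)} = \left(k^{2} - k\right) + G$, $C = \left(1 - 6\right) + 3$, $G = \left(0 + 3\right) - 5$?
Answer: $150$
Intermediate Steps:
$G = -2$ ($G = 3 - 5 = -2$)
$C = -2$ ($C = \left(1 - 6\right) + 3 = -5 + 3 = -2$)
$H{\left(V,n \right)} = 5 n$
$Q{\left(k \right)} = -2 + k^{2} - k$ ($Q{\left(k \right)} = \left(k^{2} - k\right) - 2 = -2 + k^{2} - k$)
$H{\left(C,3 \right)} \left(-5\right) Q{\left(0 \cdot 0 \right)} = 5 \cdot 3 \left(-5\right) \left(-2 + \left(0 \cdot 0\right)^{2} - 0 \cdot 0\right) = 15 \left(-5\right) \left(-2 + 0^{2} - 0\right) = - 75 \left(-2 + 0 + 0\right) = \left(-75\right) \left(-2\right) = 150$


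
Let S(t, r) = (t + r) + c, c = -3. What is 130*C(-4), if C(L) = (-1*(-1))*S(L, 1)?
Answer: -780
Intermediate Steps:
S(t, r) = -3 + r + t (S(t, r) = (t + r) - 3 = (r + t) - 3 = -3 + r + t)
C(L) = -2 + L (C(L) = (-1*(-1))*(-3 + 1 + L) = 1*(-2 + L) = -2 + L)
130*C(-4) = 130*(-2 - 4) = 130*(-6) = -780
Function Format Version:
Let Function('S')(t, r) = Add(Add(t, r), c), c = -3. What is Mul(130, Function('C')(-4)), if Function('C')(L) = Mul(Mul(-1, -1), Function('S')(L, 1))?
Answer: -780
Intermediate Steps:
Function('S')(t, r) = Add(-3, r, t) (Function('S')(t, r) = Add(Add(t, r), -3) = Add(Add(r, t), -3) = Add(-3, r, t))
Function('C')(L) = Add(-2, L) (Function('C')(L) = Mul(Mul(-1, -1), Add(-3, 1, L)) = Mul(1, Add(-2, L)) = Add(-2, L))
Mul(130, Function('C')(-4)) = Mul(130, Add(-2, -4)) = Mul(130, -6) = -780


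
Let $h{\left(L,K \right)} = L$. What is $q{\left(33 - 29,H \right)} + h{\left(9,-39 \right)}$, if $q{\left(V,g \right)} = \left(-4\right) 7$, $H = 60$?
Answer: $-19$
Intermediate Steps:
$q{\left(V,g \right)} = -28$
$q{\left(33 - 29,H \right)} + h{\left(9,-39 \right)} = -28 + 9 = -19$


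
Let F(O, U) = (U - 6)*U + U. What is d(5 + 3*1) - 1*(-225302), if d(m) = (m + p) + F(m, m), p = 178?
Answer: 225512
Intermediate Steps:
F(O, U) = U + U*(-6 + U) (F(O, U) = (-6 + U)*U + U = U*(-6 + U) + U = U + U*(-6 + U))
d(m) = 178 + m + m*(-5 + m) (d(m) = (m + 178) + m*(-5 + m) = (178 + m) + m*(-5 + m) = 178 + m + m*(-5 + m))
d(5 + 3*1) - 1*(-225302) = (178 + (5 + 3*1) + (5 + 3*1)*(-5 + (5 + 3*1))) - 1*(-225302) = (178 + (5 + 3) + (5 + 3)*(-5 + (5 + 3))) + 225302 = (178 + 8 + 8*(-5 + 8)) + 225302 = (178 + 8 + 8*3) + 225302 = (178 + 8 + 24) + 225302 = 210 + 225302 = 225512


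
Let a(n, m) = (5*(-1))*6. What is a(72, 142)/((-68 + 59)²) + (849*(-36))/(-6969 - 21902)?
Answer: 536518/779517 ≈ 0.68827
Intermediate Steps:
a(n, m) = -30 (a(n, m) = -5*6 = -30)
a(72, 142)/((-68 + 59)²) + (849*(-36))/(-6969 - 21902) = -30/(-68 + 59)² + (849*(-36))/(-6969 - 21902) = -30/((-9)²) - 30564/(-28871) = -30/81 - 30564*(-1/28871) = -30*1/81 + 30564/28871 = -10/27 + 30564/28871 = 536518/779517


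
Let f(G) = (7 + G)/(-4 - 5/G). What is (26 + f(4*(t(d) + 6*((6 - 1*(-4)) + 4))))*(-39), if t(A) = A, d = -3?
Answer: 2863302/1301 ≈ 2200.8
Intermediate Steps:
f(G) = (7 + G)/(-4 - 5/G)
(26 + f(4*(t(d) + 6*((6 - 1*(-4)) + 4))))*(-39) = (26 - 4*(-3 + 6*((6 - 1*(-4)) + 4))*(7 + 4*(-3 + 6*((6 - 1*(-4)) + 4)))/(5 + 4*(4*(-3 + 6*((6 - 1*(-4)) + 4)))))*(-39) = (26 - 4*(-3 + 6*((6 + 4) + 4))*(7 + 4*(-3 + 6*((6 + 4) + 4)))/(5 + 4*(4*(-3 + 6*((6 + 4) + 4)))))*(-39) = (26 - 4*(-3 + 6*(10 + 4))*(7 + 4*(-3 + 6*(10 + 4)))/(5 + 4*(4*(-3 + 6*(10 + 4)))))*(-39) = (26 - 4*(-3 + 6*14)*(7 + 4*(-3 + 6*14))/(5 + 4*(4*(-3 + 6*14))))*(-39) = (26 - 4*(-3 + 84)*(7 + 4*(-3 + 84))/(5 + 4*(4*(-3 + 84))))*(-39) = (26 - 4*81*(7 + 4*81)/(5 + 4*(4*81)))*(-39) = (26 - 1*324*(7 + 324)/(5 + 4*324))*(-39) = (26 - 1*324*331/(5 + 1296))*(-39) = (26 - 1*324*331/1301)*(-39) = (26 - 1*324*1/1301*331)*(-39) = (26 - 107244/1301)*(-39) = -73418/1301*(-39) = 2863302/1301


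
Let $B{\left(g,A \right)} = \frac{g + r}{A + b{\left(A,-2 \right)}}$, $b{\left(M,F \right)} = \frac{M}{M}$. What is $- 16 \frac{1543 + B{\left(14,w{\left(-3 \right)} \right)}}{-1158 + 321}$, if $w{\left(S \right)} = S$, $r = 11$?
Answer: $\frac{24488}{837} \approx 29.257$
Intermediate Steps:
$b{\left(M,F \right)} = 1$
$B{\left(g,A \right)} = \frac{11 + g}{1 + A}$ ($B{\left(g,A \right)} = \frac{g + 11}{A + 1} = \frac{11 + g}{1 + A}$)
$- 16 \frac{1543 + B{\left(14,w{\left(-3 \right)} \right)}}{-1158 + 321} = - 16 \frac{1543 + \frac{11 + 14}{1 - 3}}{-1158 + 321} = - 16 \frac{1543 + \frac{1}{-2} \cdot 25}{-837} = - 16 \left(1543 - \frac{25}{2}\right) \left(- \frac{1}{837}\right) = - 16 \cdot \frac{3061}{2} \left(- \frac{1}{837}\right) = \left(-16\right) \left(- \frac{3061}{1674}\right) = \frac{24488}{837}$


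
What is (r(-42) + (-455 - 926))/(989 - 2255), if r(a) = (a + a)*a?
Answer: -2147/1266 ≈ -1.6959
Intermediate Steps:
r(a) = 2*a**2 (r(a) = (2*a)*a = 2*a**2)
(r(-42) + (-455 - 926))/(989 - 2255) = (2*(-42)**2 + (-455 - 926))/(989 - 2255) = (2*1764 - 1381)/(-1266) = (3528 - 1381)*(-1/1266) = 2147*(-1/1266) = -2147/1266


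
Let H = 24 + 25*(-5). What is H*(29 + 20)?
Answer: -4949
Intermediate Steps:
H = -101 (H = 24 - 125 = -101)
H*(29 + 20) = -101*(29 + 20) = -101*49 = -4949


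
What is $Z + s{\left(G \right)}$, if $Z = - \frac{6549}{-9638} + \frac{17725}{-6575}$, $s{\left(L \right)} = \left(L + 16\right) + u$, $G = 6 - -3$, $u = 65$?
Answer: $\frac{223020505}{2534794} \approx 87.984$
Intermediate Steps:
$G = 9$ ($G = 6 + 3 = 9$)
$s{\left(L \right)} = 81 + L$ ($s{\left(L \right)} = \left(L + 16\right) + 65 = \left(16 + L\right) + 65 = 81 + L$)
$Z = - \frac{5110955}{2534794}$ ($Z = \left(-6549\right) \left(- \frac{1}{9638}\right) + 17725 \left(- \frac{1}{6575}\right) = \frac{6549}{9638} - \frac{709}{263} = - \frac{5110955}{2534794} \approx -2.0163$)
$Z + s{\left(G \right)} = - \frac{5110955}{2534794} + \left(81 + 9\right) = - \frac{5110955}{2534794} + 90 = \frac{223020505}{2534794}$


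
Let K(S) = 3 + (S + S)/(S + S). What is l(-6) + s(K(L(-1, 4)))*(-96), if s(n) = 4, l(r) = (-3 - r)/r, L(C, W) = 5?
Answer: -769/2 ≈ -384.50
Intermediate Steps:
K(S) = 4 (K(S) = 3 + (2*S)/((2*S)) = 3 + (2*S)*(1/(2*S)) = 3 + 1 = 4)
l(r) = (-3 - r)/r
l(-6) + s(K(L(-1, 4)))*(-96) = (-3 - 1*(-6))/(-6) + 4*(-96) = -(-3 + 6)/6 - 384 = -1/6*3 - 384 = -1/2 - 384 = -769/2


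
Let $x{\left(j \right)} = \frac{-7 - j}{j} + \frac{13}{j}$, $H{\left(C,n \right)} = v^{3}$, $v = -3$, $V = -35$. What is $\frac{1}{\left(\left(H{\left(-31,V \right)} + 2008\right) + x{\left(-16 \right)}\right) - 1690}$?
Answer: $\frac{8}{2317} \approx 0.0034527$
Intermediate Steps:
$H{\left(C,n \right)} = -27$ ($H{\left(C,n \right)} = \left(-3\right)^{3} = -27$)
$x{\left(j \right)} = \frac{13}{j} + \frac{-7 - j}{j}$ ($x{\left(j \right)} = \frac{-7 - j}{j} + \frac{13}{j} = \frac{13}{j} + \frac{-7 - j}{j}$)
$\frac{1}{\left(\left(H{\left(-31,V \right)} + 2008\right) + x{\left(-16 \right)}\right) - 1690} = \frac{1}{\left(\left(-27 + 2008\right) + \frac{6 - -16}{-16}\right) - 1690} = \frac{1}{\left(1981 - \frac{6 + 16}{16}\right) - 1690} = \frac{1}{\left(1981 - \frac{11}{8}\right) - 1690} = \frac{1}{\frac{15837}{8} - 1690} = \frac{1}{\frac{2317}{8}} = \frac{8}{2317}$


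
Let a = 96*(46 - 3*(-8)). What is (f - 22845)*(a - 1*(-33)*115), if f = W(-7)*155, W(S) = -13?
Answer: -261402900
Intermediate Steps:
f = -2015 (f = -13*155 = -2015)
a = 6720 (a = 96*(46 + 24) = 96*70 = 6720)
(f - 22845)*(a - 1*(-33)*115) = (-2015 - 22845)*(6720 - 1*(-33)*115) = -24860*(6720 + 33*115) = -24860*(6720 + 3795) = -24860*10515 = -261402900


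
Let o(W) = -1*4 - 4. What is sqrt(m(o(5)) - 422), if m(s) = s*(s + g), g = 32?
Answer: I*sqrt(614) ≈ 24.779*I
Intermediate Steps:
o(W) = -8 (o(W) = -4 - 4 = -8)
m(s) = s*(32 + s) (m(s) = s*(s + 32) = s*(32 + s))
sqrt(m(o(5)) - 422) = sqrt(-8*(32 - 8) - 422) = sqrt(-8*24 - 422) = sqrt(-192 - 422) = sqrt(-614) = I*sqrt(614)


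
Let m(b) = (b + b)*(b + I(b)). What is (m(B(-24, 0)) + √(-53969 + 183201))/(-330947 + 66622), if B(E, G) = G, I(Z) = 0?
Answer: -4*√8077/264325 ≈ -0.0013600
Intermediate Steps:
m(b) = 2*b² (m(b) = (b + b)*(b + 0) = (2*b)*b = 2*b²)
(m(B(-24, 0)) + √(-53969 + 183201))/(-330947 + 66622) = (2*0² + √(-53969 + 183201))/(-330947 + 66622) = (2*0 + √129232)/(-264325) = (0 + 4*√8077)*(-1/264325) = (4*√8077)*(-1/264325) = -4*√8077/264325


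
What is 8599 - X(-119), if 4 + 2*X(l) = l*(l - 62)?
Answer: -4337/2 ≈ -2168.5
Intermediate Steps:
X(l) = -2 + l*(-62 + l)/2 (X(l) = -2 + (l*(l - 62))/2 = -2 + (l*(-62 + l))/2 = -2 + l*(-62 + l)/2)
8599 - X(-119) = 8599 - (-2 + (½)*(-119)² - 31*(-119)) = 8599 - (-2 + (½)*14161 + 3689) = 8599 - (-2 + 14161/2 + 3689) = 8599 - 1*21535/2 = 8599 - 21535/2 = -4337/2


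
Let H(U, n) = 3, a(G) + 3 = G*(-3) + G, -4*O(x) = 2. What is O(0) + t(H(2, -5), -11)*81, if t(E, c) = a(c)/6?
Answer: 256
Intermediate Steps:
O(x) = -1/2 (O(x) = -1/4*2 = -1/2)
a(G) = -3 - 2*G (a(G) = -3 + (G*(-3) + G) = -3 + (-3*G + G) = -3 - 2*G)
t(E, c) = -1/2 - c/3 (t(E, c) = (-3 - 2*c)/6 = (-3 - 2*c)*(1/6) = -1/2 - c/3)
O(0) + t(H(2, -5), -11)*81 = -1/2 + (-1/2 - 1/3*(-11))*81 = -1/2 + (-1/2 + 11/3)*81 = -1/2 + (19/6)*81 = -1/2 + 513/2 = 256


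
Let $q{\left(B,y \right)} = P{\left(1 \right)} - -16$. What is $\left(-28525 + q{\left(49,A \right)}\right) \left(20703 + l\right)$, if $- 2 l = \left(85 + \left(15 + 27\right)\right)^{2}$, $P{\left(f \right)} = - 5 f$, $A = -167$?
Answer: $-360374189$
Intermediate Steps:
$l = - \frac{16129}{2}$ ($l = - \frac{\left(85 + \left(15 + 27\right)\right)^{2}}{2} = - \frac{\left(85 + 42\right)^{2}}{2} = - \frac{127^{2}}{2} = \left(- \frac{1}{2}\right) 16129 = - \frac{16129}{2} \approx -8064.5$)
$q{\left(B,y \right)} = 11$ ($q{\left(B,y \right)} = \left(-5\right) 1 - -16 = -5 + 16 = 11$)
$\left(-28525 + q{\left(49,A \right)}\right) \left(20703 + l\right) = \left(-28525 + 11\right) \left(20703 - \frac{16129}{2}\right) = \left(-28514\right) \frac{25277}{2} = -360374189$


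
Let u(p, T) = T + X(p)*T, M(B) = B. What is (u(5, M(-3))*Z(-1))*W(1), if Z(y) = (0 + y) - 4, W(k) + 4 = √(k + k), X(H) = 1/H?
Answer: -72 + 18*√2 ≈ -46.544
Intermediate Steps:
W(k) = -4 + √2*√k (W(k) = -4 + √(k + k) = -4 + √(2*k) = -4 + √2*√k)
Z(y) = -4 + y (Z(y) = y - 4 = -4 + y)
u(p, T) = T + T/p
(u(5, M(-3))*Z(-1))*W(1) = ((-3 - 3/5)*(-4 - 1))*(-4 + √2*√1) = ((-3 - 3*⅕)*(-5))*(-4 + √2*1) = ((-3 - ⅗)*(-5))*(-4 + √2) = (-18/5*(-5))*(-4 + √2) = 18*(-4 + √2) = -72 + 18*√2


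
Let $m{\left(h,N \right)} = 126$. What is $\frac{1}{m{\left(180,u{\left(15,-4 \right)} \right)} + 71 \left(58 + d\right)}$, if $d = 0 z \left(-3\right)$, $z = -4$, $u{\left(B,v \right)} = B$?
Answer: $\frac{1}{4244} \approx 0.00023563$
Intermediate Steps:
$d = 0$ ($d = 0 \left(-4\right) \left(-3\right) = 0 \left(-3\right) = 0$)
$\frac{1}{m{\left(180,u{\left(15,-4 \right)} \right)} + 71 \left(58 + d\right)} = \frac{1}{126 + 71 \left(58 + 0\right)} = \frac{1}{126 + 71 \cdot 58} = \frac{1}{126 + 4118} = \frac{1}{4244}$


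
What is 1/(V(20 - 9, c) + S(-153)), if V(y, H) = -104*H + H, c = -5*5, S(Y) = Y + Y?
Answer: 1/2269 ≈ 0.00044072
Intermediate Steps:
S(Y) = 2*Y
c = -25
V(y, H) = -103*H
1/(V(20 - 9, c) + S(-153)) = 1/(-103*(-25) + 2*(-153)) = 1/(2575 - 306) = 1/2269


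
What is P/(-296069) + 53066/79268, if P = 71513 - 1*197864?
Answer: 12863394311/11734398746 ≈ 1.0962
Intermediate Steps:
P = -126351 (P = 71513 - 197864 = -126351)
P/(-296069) + 53066/79268 = -126351/(-296069) + 53066/79268 = -126351*(-1/296069) + 53066*(1/79268) = 126351/296069 + 26533/39634 = 12863394311/11734398746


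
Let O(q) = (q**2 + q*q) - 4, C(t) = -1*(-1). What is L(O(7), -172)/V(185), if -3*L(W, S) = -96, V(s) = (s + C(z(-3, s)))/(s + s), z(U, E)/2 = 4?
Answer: 5920/93 ≈ 63.656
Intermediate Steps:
z(U, E) = 8 (z(U, E) = 2*4 = 8)
C(t) = 1
V(s) = (1 + s)/(2*s) (V(s) = (s + 1)/(s + s) = (1 + s)/((2*s)) = (1 + s)*(1/(2*s)) = (1 + s)/(2*s))
O(q) = -4 + 2*q**2 (O(q) = (q**2 + q**2) - 4 = 2*q**2 - 4 = -4 + 2*q**2)
L(W, S) = 32 (L(W, S) = -1/3*(-96) = 32)
L(O(7), -172)/V(185) = 32/(((1/2)*(1 + 185)/185)) = 32/(((1/2)*(1/185)*186)) = 32/(93/185) = 32*(185/93) = 5920/93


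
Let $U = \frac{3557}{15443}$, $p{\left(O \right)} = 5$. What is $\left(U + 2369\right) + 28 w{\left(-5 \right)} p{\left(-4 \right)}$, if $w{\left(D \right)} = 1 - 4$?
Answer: $\frac{30101964}{15443} \approx 1949.2$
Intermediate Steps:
$w{\left(D \right)} = -3$ ($w{\left(D \right)} = 1 - 4 = -3$)
$U = \frac{3557}{15443}$ ($U = 3557 \cdot \frac{1}{15443} = \frac{3557}{15443} \approx 0.23033$)
$\left(U + 2369\right) + 28 w{\left(-5 \right)} p{\left(-4 \right)} = \left(\frac{3557}{15443} + 2369\right) + 28 \left(-3\right) 5 = \frac{36588024}{15443} - 420 = \frac{30101964}{15443}$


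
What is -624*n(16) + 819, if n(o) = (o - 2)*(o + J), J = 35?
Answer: -444717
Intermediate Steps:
n(o) = (-2 + o)*(35 + o) (n(o) = (o - 2)*(o + 35) = (-2 + o)*(35 + o))
-624*n(16) + 819 = -624*(-70 + 16² + 33*16) + 819 = -624*(-70 + 256 + 528) + 819 = -624*714 + 819 = -445536 + 819 = -444717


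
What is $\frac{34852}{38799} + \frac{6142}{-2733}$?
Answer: $- \frac{47684314}{35345889} \approx -1.3491$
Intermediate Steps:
$\frac{34852}{38799} + \frac{6142}{-2733} = 34852 \cdot \frac{1}{38799} + 6142 \left(- \frac{1}{2733}\right) = \frac{34852}{38799} - \frac{6142}{2733} = - \frac{47684314}{35345889}$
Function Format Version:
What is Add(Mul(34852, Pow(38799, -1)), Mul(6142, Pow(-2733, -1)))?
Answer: Rational(-47684314, 35345889) ≈ -1.3491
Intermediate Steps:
Add(Mul(34852, Pow(38799, -1)), Mul(6142, Pow(-2733, -1))) = Add(Mul(34852, Rational(1, 38799)), Mul(6142, Rational(-1, 2733))) = Add(Rational(34852, 38799), Rational(-6142, 2733)) = Rational(-47684314, 35345889)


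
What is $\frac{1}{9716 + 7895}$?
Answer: $\frac{1}{17611} \approx 5.6783 \cdot 10^{-5}$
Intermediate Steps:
$\frac{1}{9716 + 7895} = \frac{1}{17611}$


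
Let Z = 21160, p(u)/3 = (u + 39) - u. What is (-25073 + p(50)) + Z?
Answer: -3796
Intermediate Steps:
p(u) = 117 (p(u) = 3*((u + 39) - u) = 3*((39 + u) - u) = 3*39 = 117)
(-25073 + p(50)) + Z = (-25073 + 117) + 21160 = -24956 + 21160 = -3796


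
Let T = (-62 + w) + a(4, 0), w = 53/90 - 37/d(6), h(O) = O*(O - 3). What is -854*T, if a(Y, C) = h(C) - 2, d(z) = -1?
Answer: 1014979/45 ≈ 22555.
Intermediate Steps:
h(O) = O*(-3 + O)
a(Y, C) = -2 + C*(-3 + C) (a(Y, C) = C*(-3 + C) - 2 = -2 + C*(-3 + C))
w = 3383/90 (w = 53/90 - 37/(-1) = 53*(1/90) - 37*(-1) = 53/90 + 37 = 3383/90 ≈ 37.589)
T = -2377/90 (T = (-62 + 3383/90) + (-2 + 0*(-3 + 0)) = -2197/90 + (-2 + 0*(-3)) = -2197/90 + (-2 + 0) = -2197/90 - 2 = -2377/90 ≈ -26.411)
-854*T = -854*(-2377/90) = 1014979/45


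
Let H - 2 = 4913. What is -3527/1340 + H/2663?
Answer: -2806301/3568420 ≈ -0.78643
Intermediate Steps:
H = 4915 (H = 2 + 4913 = 4915)
-3527/1340 + H/2663 = -3527/1340 + 4915/2663 = -2806301/3568420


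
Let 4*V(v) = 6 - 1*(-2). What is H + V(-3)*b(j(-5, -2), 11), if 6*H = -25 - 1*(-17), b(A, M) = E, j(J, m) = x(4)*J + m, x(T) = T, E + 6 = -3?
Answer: -58/3 ≈ -19.333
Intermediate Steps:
E = -9 (E = -6 - 3 = -9)
j(J, m) = m + 4*J (j(J, m) = 4*J + m = m + 4*J)
b(A, M) = -9
V(v) = 2 (V(v) = (6 - 1*(-2))/4 = (6 + 2)/4 = (1/4)*8 = 2)
H = -4/3 (H = (-25 - 1*(-17))/6 = (-25 + 17)/6 = (1/6)*(-8) = -4/3 ≈ -1.3333)
H + V(-3)*b(j(-5, -2), 11) = -4/3 + 2*(-9) = -4/3 - 18 = -58/3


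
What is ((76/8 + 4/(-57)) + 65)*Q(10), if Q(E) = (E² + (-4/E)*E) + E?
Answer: 449705/57 ≈ 7889.6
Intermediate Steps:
Q(E) = -4 + E + E² (Q(E) = (E² - 4) + E = (-4 + E²) + E = -4 + E + E²)
((76/8 + 4/(-57)) + 65)*Q(10) = ((76/8 + 4/(-57)) + 65)*(-4 + 10 + 10²) = ((76*(⅛) + 4*(-1/57)) + 65)*(-4 + 10 + 100) = ((19/2 - 4/57) + 65)*106 = (1075/114 + 65)*106 = (8485/114)*106 = 449705/57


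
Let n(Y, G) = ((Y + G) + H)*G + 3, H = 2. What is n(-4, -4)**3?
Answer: 19683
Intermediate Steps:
n(Y, G) = 3 + G*(2 + G + Y) (n(Y, G) = ((Y + G) + 2)*G + 3 = ((G + Y) + 2)*G + 3 = (2 + G + Y)*G + 3 = G*(2 + G + Y) + 3 = 3 + G*(2 + G + Y))
n(-4, -4)**3 = (3 + (-4)**2 + 2*(-4) - 4*(-4))**3 = (3 + 16 - 8 + 16)**3 = 27**3 = 19683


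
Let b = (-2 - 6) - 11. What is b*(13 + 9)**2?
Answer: -9196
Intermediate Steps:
b = -19 (b = -8 - 11 = -19)
b*(13 + 9)**2 = -19*(13 + 9)**2 = -19*22**2 = -19*484 = -9196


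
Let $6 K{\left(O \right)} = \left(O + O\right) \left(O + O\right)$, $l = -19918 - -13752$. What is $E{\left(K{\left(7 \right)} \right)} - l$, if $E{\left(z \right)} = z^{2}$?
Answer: $\frac{65098}{9} \approx 7233.1$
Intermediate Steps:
$l = -6166$ ($l = -19918 + 13752 = -6166$)
$K{\left(O \right)} = \frac{2 O^{2}}{3}$ ($K{\left(O \right)} = \frac{\left(O + O\right) \left(O + O\right)}{6} = \frac{2 O 2 O}{6} = \frac{4 O^{2}}{6} = \frac{2 O^{2}}{3}$)
$E{\left(K{\left(7 \right)} \right)} - l = \left(\frac{2 \cdot 7^{2}}{3}\right)^{2} - -6166 = \left(\frac{2}{3} \cdot 49\right)^{2} + 6166 = \left(\frac{98}{3}\right)^{2} + 6166 = \frac{9604}{9} + 6166 = \frac{65098}{9}$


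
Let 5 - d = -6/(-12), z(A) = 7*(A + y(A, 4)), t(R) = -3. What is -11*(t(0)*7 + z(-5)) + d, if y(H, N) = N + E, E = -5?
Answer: 1395/2 ≈ 697.50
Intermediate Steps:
y(H, N) = -5 + N (y(H, N) = N - 5 = -5 + N)
z(A) = -7 + 7*A (z(A) = 7*(A + (-5 + 4)) = 7*(A - 1) = 7*(-1 + A) = -7 + 7*A)
d = 9/2 (d = 5 - (-6)/(-12) = 5 - (-6)*(-1)/12 = 5 - 1*½ = 5 - ½ = 9/2 ≈ 4.5000)
-11*(t(0)*7 + z(-5)) + d = -11*(-3*7 + (-7 + 7*(-5))) + 9/2 = -11*(-21 + (-7 - 35)) + 9/2 = -11*(-21 - 42) + 9/2 = -11*(-63) + 9/2 = 693 + 9/2 = 1395/2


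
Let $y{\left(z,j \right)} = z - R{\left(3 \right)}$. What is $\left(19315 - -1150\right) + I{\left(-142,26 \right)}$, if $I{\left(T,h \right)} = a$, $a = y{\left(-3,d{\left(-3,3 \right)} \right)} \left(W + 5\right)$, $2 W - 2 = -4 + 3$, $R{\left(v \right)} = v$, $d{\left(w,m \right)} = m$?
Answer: $20432$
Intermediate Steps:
$W = \frac{1}{2}$ ($W = 1 + \frac{-4 + 3}{2} = 1 + \frac{1}{2} \left(-1\right) = 1 - \frac{1}{2} = \frac{1}{2} \approx 0.5$)
$y{\left(z,j \right)} = -3 + z$ ($y{\left(z,j \right)} = z - 3 = -3 + z$)
$a = -33$ ($a = \left(-3 - 3\right) \left(\frac{1}{2} + 5\right) = \left(-6\right) \frac{11}{2} = -33$)
$I{\left(T,h \right)} = -33$
$\left(19315 - -1150\right) + I{\left(-142,26 \right)} = \left(19315 - -1150\right) - 33 = \left(19315 + 1150\right) - 33 = 20465 - 33 = 20432$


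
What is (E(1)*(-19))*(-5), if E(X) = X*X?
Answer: 95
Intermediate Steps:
E(X) = X²
(E(1)*(-19))*(-5) = (1²*(-19))*(-5) = (1*(-19))*(-5) = -19*(-5) = 95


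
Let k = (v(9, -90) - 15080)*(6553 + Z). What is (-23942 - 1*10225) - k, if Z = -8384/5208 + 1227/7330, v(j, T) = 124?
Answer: 233702588178301/2385915 ≈ 9.7951e+7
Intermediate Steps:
Z = -6883063/4771830 (Z = -8384*1/5208 + 1227*(1/7330) = -1048/651 + 1227/7330 = -6883063/4771830 ≈ -1.4424)
k = -233784107736106/2385915 (k = (124 - 15080)*(6553 - 6883063/4771830) = -14956*31262918927/4771830 = -233784107736106/2385915 ≈ -9.7985e+7)
(-23942 - 1*10225) - k = (-23942 - 1*10225) - 1*(-233784107736106/2385915) = (-23942 - 10225) + 233784107736106/2385915 = -34167 + 233784107736106/2385915 = 233702588178301/2385915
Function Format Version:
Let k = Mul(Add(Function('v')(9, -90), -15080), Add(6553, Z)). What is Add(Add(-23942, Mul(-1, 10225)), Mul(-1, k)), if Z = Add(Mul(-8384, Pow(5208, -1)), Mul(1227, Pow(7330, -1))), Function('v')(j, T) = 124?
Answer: Rational(233702588178301, 2385915) ≈ 9.7951e+7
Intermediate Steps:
Z = Rational(-6883063, 4771830) (Z = Add(Mul(-8384, Rational(1, 5208)), Mul(1227, Rational(1, 7330))) = Add(Rational(-1048, 651), Rational(1227, 7330)) = Rational(-6883063, 4771830) ≈ -1.4424)
k = Rational(-233784107736106, 2385915) (k = Mul(Add(124, -15080), Add(6553, Rational(-6883063, 4771830))) = Mul(-14956, Rational(31262918927, 4771830)) = Rational(-233784107736106, 2385915) ≈ -9.7985e+7)
Add(Add(-23942, Mul(-1, 10225)), Mul(-1, k)) = Add(Add(-23942, Mul(-1, 10225)), Mul(-1, Rational(-233784107736106, 2385915))) = Add(Add(-23942, -10225), Rational(233784107736106, 2385915)) = Add(-34167, Rational(233784107736106, 2385915)) = Rational(233702588178301, 2385915)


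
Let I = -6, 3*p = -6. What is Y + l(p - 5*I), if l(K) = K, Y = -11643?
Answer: -11615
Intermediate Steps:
p = -2 (p = (⅓)*(-6) = -2)
Y + l(p - 5*I) = -11643 + (-2 - 5*(-6)) = -11643 + (-2 + 30) = -11643 + 28 = -11615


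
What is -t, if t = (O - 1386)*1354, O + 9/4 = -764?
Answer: 5828293/2 ≈ 2.9141e+6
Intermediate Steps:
O = -3065/4 (O = -9/4 - 764 = -3065/4 ≈ -766.25)
t = -5828293/2 (t = (-3065/4 - 1386)*1354 = -8609/4*1354 = -5828293/2 ≈ -2.9141e+6)
-t = -1*(-5828293/2) = 5828293/2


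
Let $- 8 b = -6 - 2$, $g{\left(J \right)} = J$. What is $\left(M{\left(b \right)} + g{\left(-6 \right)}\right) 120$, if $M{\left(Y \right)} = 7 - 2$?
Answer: $-120$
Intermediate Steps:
$b = 1$ ($b = - \frac{-6 - 2}{8} = \left(- \frac{1}{8}\right) \left(-8\right) = 1$)
$M{\left(Y \right)} = 5$
$\left(M{\left(b \right)} + g{\left(-6 \right)}\right) 120 = \left(5 - 6\right) 120 = \left(-1\right) 120 = -120$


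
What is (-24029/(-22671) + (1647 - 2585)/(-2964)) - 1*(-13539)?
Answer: 151645093045/11199474 ≈ 13540.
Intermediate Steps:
(-24029/(-22671) + (1647 - 2585)/(-2964)) - 1*(-13539) = (-24029*(-1/22671) - 938*(-1/2964)) + 13539 = (24029/22671 + 469/1482) + 13539 = 15414559/11199474 + 13539 = 151645093045/11199474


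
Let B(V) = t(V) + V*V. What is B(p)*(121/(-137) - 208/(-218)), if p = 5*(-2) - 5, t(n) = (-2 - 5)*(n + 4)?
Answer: 319818/14933 ≈ 21.417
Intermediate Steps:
t(n) = -28 - 7*n (t(n) = -7*(4 + n) = -28 - 7*n)
p = -15 (p = -10 - 5 = -15)
B(V) = -28 + V² - 7*V (B(V) = (-28 - 7*V) + V*V = (-28 - 7*V) + V² = -28 + V² - 7*V)
B(p)*(121/(-137) - 208/(-218)) = (-28 + (-15)² - 7*(-15))*(121/(-137) - 208/(-218)) = (-28 + 225 + 105)*(121*(-1/137) - 208*(-1/218)) = 302*(-121/137 + 104/109) = 302*(1059/14933) = 319818/14933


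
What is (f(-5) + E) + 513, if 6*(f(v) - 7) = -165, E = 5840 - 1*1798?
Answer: 9069/2 ≈ 4534.5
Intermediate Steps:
E = 4042 (E = 5840 - 1798 = 4042)
f(v) = -41/2 (f(v) = 7 + (1/6)*(-165) = 7 - 55/2 = -41/2)
(f(-5) + E) + 513 = (-41/2 + 4042) + 513 = 8043/2 + 513 = 9069/2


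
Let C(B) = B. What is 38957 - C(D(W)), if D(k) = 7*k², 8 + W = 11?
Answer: 38894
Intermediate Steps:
W = 3 (W = -8 + 11 = 3)
38957 - C(D(W)) = 38957 - 7*3² = 38957 - 7*9 = 38957 - 1*63 = 38957 - 63 = 38894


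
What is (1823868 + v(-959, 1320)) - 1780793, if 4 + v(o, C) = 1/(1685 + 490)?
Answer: 93679426/2175 ≈ 43071.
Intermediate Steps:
v(o, C) = -8699/2175 (v(o, C) = -4 + 1/(1685 + 490) = -4 + 1/2175 = -8699/2175)
(1823868 + v(-959, 1320)) - 1780793 = (1823868 - 8699/2175) - 1780793 = 3966904201/2175 - 1780793 = 93679426/2175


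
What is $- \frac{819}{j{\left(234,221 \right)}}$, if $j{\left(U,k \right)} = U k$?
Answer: $- \frac{7}{442} \approx -0.015837$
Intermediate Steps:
$- \frac{819}{j{\left(234,221 \right)}} = - \frac{819}{234 \cdot 221} = - \frac{819}{51714} = \left(-819\right) \frac{1}{51714} = - \frac{7}{442}$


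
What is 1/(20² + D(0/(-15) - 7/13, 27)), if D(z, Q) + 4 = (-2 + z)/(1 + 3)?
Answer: 52/20559 ≈ 0.0025293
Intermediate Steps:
D(z, Q) = -9/2 + z/4 (D(z, Q) = -4 + (-2 + z)/(1 + 3) = -4 + (-2 + z)/4 = -4 + (-2 + z)*(¼) = -4 + (-½ + z/4) = -9/2 + z/4)
1/(20² + D(0/(-15) - 7/13, 27)) = 1/(20² + (-9/2 + (0/(-15) - 7/13)/4)) = 1/(400 + (-9/2 + (0*(-1/15) - 7*1/13)/4)) = 1/(400 + (-9/2 + (0 - 7/13)/4)) = 1/(400 + (-9/2 + (¼)*(-7/13))) = 1/(400 + (-9/2 - 7/52)) = 1/(400 - 241/52) = 1/(20559/52) = 52/20559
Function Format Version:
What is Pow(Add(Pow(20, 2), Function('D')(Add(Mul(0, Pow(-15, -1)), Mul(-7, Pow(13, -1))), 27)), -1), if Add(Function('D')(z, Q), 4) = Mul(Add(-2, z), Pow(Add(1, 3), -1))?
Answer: Rational(52, 20559) ≈ 0.0025293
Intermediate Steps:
Function('D')(z, Q) = Add(Rational(-9, 2), Mul(Rational(1, 4), z)) (Function('D')(z, Q) = Add(-4, Mul(Add(-2, z), Pow(Add(1, 3), -1))) = Add(-4, Mul(Add(-2, z), Pow(4, -1))) = Add(-4, Mul(Add(-2, z), Rational(1, 4))) = Add(-4, Add(Rational(-1, 2), Mul(Rational(1, 4), z))) = Add(Rational(-9, 2), Mul(Rational(1, 4), z)))
Pow(Add(Pow(20, 2), Function('D')(Add(Mul(0, Pow(-15, -1)), Mul(-7, Pow(13, -1))), 27)), -1) = Pow(Add(Pow(20, 2), Add(Rational(-9, 2), Mul(Rational(1, 4), Add(Mul(0, Pow(-15, -1)), Mul(-7, Pow(13, -1)))))), -1) = Pow(Add(400, Add(Rational(-9, 2), Mul(Rational(1, 4), Add(Mul(0, Rational(-1, 15)), Mul(-7, Rational(1, 13)))))), -1) = Pow(Add(400, Add(Rational(-9, 2), Mul(Rational(1, 4), Add(0, Rational(-7, 13))))), -1) = Pow(Add(400, Add(Rational(-9, 2), Mul(Rational(1, 4), Rational(-7, 13)))), -1) = Pow(Add(400, Add(Rational(-9, 2), Rational(-7, 52))), -1) = Pow(Add(400, Rational(-241, 52)), -1) = Pow(Rational(20559, 52), -1) = Rational(52, 20559)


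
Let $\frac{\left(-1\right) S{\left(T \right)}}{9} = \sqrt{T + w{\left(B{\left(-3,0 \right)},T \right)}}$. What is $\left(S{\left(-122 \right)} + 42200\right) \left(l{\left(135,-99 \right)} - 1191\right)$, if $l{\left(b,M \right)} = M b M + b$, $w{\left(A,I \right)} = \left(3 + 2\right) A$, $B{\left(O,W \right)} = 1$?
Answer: $55791733800 - 35696133 i \sqrt{13} \approx 5.5792 \cdot 10^{10} - 1.287 \cdot 10^{8} i$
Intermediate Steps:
$w{\left(A,I \right)} = 5 A$
$S{\left(T \right)} = - 9 \sqrt{5 + T}$ ($S{\left(T \right)} = - 9 \sqrt{T + 5 \cdot 1} = - 9 \sqrt{T + 5} = - 9 \sqrt{5 + T}$)
$l{\left(b,M \right)} = b + b M^{2}$ ($l{\left(b,M \right)} = b M^{2} + b = b + b M^{2}$)
$\left(S{\left(-122 \right)} + 42200\right) \left(l{\left(135,-99 \right)} - 1191\right) = \left(- 9 \sqrt{5 - 122} + 42200\right) \left(135 \left(1 + \left(-99\right)^{2}\right) - 1191\right) = \left(- 9 \sqrt{-117} + 42200\right) \left(135 \left(1 + 9801\right) - 1191\right) = \left(- 9 \cdot 3 i \sqrt{13} + 42200\right) \left(135 \cdot 9802 - 1191\right) = \left(- 27 i \sqrt{13} + 42200\right) \left(1323270 - 1191\right) = \left(42200 - 27 i \sqrt{13}\right) 1322079 = 55791733800 - 35696133 i \sqrt{13}$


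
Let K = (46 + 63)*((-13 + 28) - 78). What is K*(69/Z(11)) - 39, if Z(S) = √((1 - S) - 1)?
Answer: -39 + 473823*I*√11/11 ≈ -39.0 + 1.4286e+5*I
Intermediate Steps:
Z(S) = √(-S)
K = -6867 (K = 109*(15 - 78) = 109*(-63) = -6867)
K*(69/Z(11)) - 39 = -473823/(√(-1*11)) - 39 = -473823/(√(-11)) - 39 = -473823/(I*√11) - 39 = -473823*(-I*√11/11) - 39 = -(-473823)*I*√11/11 - 39 = 473823*I*√11/11 - 39 = -39 + 473823*I*√11/11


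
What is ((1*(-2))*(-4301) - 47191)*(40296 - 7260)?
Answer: -1274826204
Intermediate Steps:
((1*(-2))*(-4301) - 47191)*(40296 - 7260) = (-2*(-4301) - 47191)*33036 = (8602 - 47191)*33036 = -38589*33036 = -1274826204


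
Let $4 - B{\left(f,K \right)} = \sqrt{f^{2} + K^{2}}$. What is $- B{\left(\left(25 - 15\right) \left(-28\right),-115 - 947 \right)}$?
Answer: $-4 + 2 \sqrt{301561} \approx 1094.3$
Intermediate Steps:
$B{\left(f,K \right)} = 4 - \sqrt{K^{2} + f^{2}}$ ($B{\left(f,K \right)} = 4 - \sqrt{f^{2} + K^{2}} = 4 - \sqrt{K^{2} + f^{2}}$)
$- B{\left(\left(25 - 15\right) \left(-28\right),-115 - 947 \right)} = - (4 - \sqrt{\left(-115 - 947\right)^{2} + \left(\left(25 - 15\right) \left(-28\right)\right)^{2}}) = - (4 - \sqrt{\left(-1062\right)^{2} + \left(10 \left(-28\right)\right)^{2}}) = - (4 - \sqrt{1127844 + \left(-280\right)^{2}}) = - (4 - \sqrt{1127844 + 78400}) = - (4 - \sqrt{1206244}) = - (4 - 2 \sqrt{301561}) = -4 + 2 \sqrt{301561}$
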